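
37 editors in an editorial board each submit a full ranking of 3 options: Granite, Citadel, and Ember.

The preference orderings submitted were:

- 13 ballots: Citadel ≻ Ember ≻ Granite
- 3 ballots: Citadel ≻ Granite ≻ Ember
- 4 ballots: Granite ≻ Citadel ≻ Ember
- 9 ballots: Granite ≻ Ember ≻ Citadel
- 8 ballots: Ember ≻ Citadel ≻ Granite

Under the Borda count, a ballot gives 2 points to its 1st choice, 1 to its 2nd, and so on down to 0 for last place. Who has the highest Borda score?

Citadel

Borda scores:
  Granite: 13·0 + 3·1 + 4·2 + 9·2 + 8·0 = 29
  Citadel: 13·2 + 3·2 + 4·1 + 9·0 + 8·1 = 44
  Ember: 13·1 + 3·0 + 4·0 + 9·1 + 8·2 = 38
Citadel has the highest total.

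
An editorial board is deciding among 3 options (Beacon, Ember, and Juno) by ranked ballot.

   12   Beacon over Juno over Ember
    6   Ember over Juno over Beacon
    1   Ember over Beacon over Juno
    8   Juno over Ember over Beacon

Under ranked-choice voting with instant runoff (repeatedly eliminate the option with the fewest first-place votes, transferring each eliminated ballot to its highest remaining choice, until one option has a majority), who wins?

Round 1: Beacon 12, Juno 8, Ember 7. Ember has the fewest and is eliminated.
Round 2: Juno 14, Beacon 13. Juno has a majority.

Juno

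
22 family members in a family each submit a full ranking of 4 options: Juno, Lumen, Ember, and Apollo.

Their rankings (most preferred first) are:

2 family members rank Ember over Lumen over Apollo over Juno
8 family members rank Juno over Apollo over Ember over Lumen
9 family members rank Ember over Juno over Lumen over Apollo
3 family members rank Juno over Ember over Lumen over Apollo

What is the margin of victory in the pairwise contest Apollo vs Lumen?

6

Ballots ranking Apollo above Lumen: 8.
Ballots ranking Lumen above Apollo: 2+9+3 = 14.
Lumen wins 14–8, a margin of 6.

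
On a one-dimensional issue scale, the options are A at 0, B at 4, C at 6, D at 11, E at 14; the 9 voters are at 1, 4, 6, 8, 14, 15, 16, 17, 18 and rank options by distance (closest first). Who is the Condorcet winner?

With single-peaked preferences on a line, the Condorcet winner is the candidate closest to the median voter.
The median voter (position 14) is closest to E at 14.
Check: E vs A — voters closer to E: 6 of 9.

E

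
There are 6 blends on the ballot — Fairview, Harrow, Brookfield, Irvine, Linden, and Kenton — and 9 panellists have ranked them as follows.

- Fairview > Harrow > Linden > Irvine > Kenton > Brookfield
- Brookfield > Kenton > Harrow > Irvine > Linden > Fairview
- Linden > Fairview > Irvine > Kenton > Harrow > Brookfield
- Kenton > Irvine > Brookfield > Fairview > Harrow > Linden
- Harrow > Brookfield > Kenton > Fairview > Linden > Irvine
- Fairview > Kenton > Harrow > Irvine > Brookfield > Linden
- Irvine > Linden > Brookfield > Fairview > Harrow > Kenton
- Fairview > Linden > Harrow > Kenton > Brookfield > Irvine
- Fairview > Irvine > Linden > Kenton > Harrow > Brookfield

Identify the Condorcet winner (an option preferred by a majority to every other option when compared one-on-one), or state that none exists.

Fairview

Head-to-head results (9 voters total):
Fairview vs Harrow: Fairview wins 7–2.
Fairview vs Brookfield: Fairview wins 5–4.
Fairview vs Irvine: Fairview wins 6–3.
Fairview vs Linden: Fairview wins 6–3.
Fairview vs Kenton: Fairview wins 6–3.
Harrow vs Brookfield: Harrow wins 6–3.
Harrow vs Irvine: Harrow wins 5–4.
Harrow vs Linden: Harrow wins 5–4.
Harrow vs Kenton: Kenton wins 5–4.
Brookfield vs Irvine: Irvine wins 6–3.
Brookfield vs Linden: Linden wins 5–4.
Brookfield vs Kenton: Kenton wins 6–3.
Irvine vs Linden: Irvine wins 5–4.
Irvine vs Kenton: Kenton wins 5–4.
Linden vs Kenton: Linden wins 5–4.
Fairview beats each rival — Harrow (7–2), Brookfield (5–4), Irvine (6–3), Linden (6–3), Kenton (6–3) — so Fairview is the Condorcet winner.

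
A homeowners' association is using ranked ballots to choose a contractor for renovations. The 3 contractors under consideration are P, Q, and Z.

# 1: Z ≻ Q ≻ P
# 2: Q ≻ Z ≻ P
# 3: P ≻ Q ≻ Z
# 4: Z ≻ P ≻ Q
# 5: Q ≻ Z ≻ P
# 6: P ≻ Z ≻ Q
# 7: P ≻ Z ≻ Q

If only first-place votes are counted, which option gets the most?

First-place vote totals:
  P: 3
  Q: 2
  Z: 2
P has the most first-place votes.

P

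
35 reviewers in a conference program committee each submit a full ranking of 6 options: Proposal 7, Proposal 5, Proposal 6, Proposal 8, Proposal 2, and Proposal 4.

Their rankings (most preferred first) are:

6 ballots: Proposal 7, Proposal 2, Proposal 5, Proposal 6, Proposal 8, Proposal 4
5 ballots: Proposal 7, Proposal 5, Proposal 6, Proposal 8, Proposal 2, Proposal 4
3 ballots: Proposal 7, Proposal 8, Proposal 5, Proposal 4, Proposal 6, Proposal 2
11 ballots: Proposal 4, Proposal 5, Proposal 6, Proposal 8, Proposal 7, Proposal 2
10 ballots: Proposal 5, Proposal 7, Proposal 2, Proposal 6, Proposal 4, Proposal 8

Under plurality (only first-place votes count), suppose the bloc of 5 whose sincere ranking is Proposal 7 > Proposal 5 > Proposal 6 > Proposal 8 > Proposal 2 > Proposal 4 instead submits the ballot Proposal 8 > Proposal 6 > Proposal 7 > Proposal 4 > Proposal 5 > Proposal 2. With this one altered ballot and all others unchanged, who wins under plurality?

First-place totals with the altered ballot: Proposal 7 9, Proposal 5 10, Proposal 6 0, Proposal 8 5, Proposal 2 0, Proposal 4 11.
The switch changes the winner from Proposal 7 to Proposal 4.

Proposal 4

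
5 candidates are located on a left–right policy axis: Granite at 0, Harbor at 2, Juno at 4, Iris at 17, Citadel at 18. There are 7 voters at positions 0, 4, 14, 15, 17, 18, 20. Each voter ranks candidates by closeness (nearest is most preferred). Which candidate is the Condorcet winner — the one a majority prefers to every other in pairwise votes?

With single-peaked preferences on a line, the Condorcet winner is the candidate closest to the median voter.
The median voter (position 15) is closest to Iris at 17.
Check: Iris vs Citadel — voters closer to Iris: 5 of 7.

Iris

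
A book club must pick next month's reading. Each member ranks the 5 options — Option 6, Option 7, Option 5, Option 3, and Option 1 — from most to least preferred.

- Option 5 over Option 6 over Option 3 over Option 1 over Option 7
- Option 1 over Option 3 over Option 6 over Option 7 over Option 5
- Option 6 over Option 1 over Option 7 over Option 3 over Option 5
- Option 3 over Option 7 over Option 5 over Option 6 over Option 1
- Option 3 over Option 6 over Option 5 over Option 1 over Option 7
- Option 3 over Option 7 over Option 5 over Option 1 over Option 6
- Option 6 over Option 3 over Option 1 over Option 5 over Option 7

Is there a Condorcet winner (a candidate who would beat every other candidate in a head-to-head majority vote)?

Head-to-head results (7 voters total):
Option 6 vs Option 7: Option 6 wins 5–2.
Option 6 vs Option 5: Option 6 wins 4–3.
Option 6 vs Option 3: Option 3 wins 4–3.
Option 6 vs Option 1: Option 6 wins 5–2.
Option 7 vs Option 5: Option 7 wins 4–3.
Option 7 vs Option 3: Option 3 wins 6–1.
Option 7 vs Option 1: Option 1 wins 5–2.
Option 5 vs Option 3: Option 3 wins 6–1.
Option 5 vs Option 1: Option 5 wins 4–3.
Option 3 vs Option 1: Option 3 wins 5–2.
Option 3 beats each rival — Option 6 (4–3), Option 7 (6–1), Option 5 (6–1), Option 1 (5–2) — so Option 3 is the Condorcet winner.

Yes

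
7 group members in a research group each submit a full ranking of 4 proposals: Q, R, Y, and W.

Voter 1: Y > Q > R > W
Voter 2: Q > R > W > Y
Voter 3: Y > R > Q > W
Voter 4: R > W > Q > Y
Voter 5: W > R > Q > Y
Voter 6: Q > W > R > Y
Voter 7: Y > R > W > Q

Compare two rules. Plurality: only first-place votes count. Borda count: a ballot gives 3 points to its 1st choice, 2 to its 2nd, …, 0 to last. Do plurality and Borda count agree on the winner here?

No

Plurality first-place counts: Q 2, R 1, Y 3, W 1 → Y.
Borda totals: Q 11, R 13, Y 9, W 9 → R.
The two rules disagree: plurality picks Y, Borda picks R.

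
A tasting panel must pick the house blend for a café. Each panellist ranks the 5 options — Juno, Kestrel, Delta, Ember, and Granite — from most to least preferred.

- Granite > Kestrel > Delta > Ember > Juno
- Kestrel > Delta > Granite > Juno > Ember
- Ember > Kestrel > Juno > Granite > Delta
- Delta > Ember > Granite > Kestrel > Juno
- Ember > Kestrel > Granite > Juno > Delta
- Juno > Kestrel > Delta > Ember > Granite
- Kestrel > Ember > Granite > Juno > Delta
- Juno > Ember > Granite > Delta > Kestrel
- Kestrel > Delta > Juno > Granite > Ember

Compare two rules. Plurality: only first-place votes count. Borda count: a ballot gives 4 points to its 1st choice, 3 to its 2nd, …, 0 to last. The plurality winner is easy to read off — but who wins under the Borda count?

Plurality first-place counts: Juno 2, Kestrel 3, Delta 1, Ember 2, Granite 1 → Kestrel.
Borda totals: Juno 15, Kestrel 25, Delta 15, Ember 19, Granite 16 → Kestrel.

Kestrel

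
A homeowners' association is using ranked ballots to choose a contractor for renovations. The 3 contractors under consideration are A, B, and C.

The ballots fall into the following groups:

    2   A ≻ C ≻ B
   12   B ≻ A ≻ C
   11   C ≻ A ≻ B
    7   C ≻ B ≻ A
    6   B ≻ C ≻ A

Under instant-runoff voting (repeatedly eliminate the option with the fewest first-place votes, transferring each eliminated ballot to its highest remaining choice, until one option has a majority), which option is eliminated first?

A

Round 1: B 18, C 18, A 2. A has the fewest and is eliminated.
Round 2: C 20, B 18. C has a majority.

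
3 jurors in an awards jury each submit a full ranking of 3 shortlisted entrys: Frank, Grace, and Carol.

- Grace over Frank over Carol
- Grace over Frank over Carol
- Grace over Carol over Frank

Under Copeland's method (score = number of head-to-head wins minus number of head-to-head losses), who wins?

Grace

Pairwise results:
  Frank vs Grace: Grace wins 3–0.
  Frank vs Carol: Frank wins 2–1.
  Grace vs Carol: Grace wins 3–0.
Copeland scores (wins − losses):
  Frank: 1 − 1 = 0
  Grace: 2 − 0 = 2
  Carol: 0 − 2 = -2
Grace has the best Copeland score.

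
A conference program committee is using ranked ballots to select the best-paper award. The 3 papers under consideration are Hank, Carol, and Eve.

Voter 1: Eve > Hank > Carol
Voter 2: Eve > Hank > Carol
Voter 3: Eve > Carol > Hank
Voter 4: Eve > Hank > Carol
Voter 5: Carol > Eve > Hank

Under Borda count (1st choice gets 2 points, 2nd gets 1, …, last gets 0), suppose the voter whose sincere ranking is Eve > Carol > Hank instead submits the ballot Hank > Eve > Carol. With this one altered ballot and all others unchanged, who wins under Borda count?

Borda totals with the altered ballot: Hank 5, Carol 2, Eve 8.
The winner is unchanged: still Eve.

Eve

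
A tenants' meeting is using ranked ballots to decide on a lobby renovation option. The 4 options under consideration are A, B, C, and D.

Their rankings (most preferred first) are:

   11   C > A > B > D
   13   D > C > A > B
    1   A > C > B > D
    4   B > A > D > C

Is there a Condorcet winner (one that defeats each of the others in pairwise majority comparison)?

Head-to-head results (29 voters total):
A vs B: A wins 25–4.
A vs C: C wins 24–5.
A vs D: A wins 16–13.
B vs C: C wins 25–4.
B vs D: B wins 16–13.
C vs D: D wins 17–12.
No candidate beats all others: A beats D beats C beats A, a majority cycle.

No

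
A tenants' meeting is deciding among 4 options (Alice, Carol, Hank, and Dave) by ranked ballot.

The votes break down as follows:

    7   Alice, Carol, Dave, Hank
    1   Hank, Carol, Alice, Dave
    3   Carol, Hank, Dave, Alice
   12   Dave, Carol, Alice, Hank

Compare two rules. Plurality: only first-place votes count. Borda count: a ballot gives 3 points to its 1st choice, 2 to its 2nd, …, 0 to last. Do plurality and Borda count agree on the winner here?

Plurality first-place counts: Alice 7, Carol 3, Hank 1, Dave 12 → Dave.
Borda totals: Alice 34, Carol 49, Hank 9, Dave 46 → Carol.
The two rules disagree: plurality picks Dave, Borda picks Carol.

No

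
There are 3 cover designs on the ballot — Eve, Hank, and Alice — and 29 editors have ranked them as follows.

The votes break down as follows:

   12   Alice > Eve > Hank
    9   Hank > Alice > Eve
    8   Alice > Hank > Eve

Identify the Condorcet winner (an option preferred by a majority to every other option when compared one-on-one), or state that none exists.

Alice

Head-to-head results (29 voters total):
Eve vs Hank: Hank wins 17–12.
Eve vs Alice: Alice wins 29–0.
Hank vs Alice: Alice wins 20–9.
Alice beats each rival — Eve (29–0), Hank (20–9) — so Alice is the Condorcet winner.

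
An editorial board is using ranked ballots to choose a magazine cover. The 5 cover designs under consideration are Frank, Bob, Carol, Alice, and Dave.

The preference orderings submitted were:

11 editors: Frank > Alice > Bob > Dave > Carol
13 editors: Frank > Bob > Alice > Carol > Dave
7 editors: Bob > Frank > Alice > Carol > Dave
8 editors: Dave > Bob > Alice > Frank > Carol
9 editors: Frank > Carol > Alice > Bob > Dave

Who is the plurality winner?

First-place vote totals:
  Frank: 33
  Bob: 7
  Carol: 0
  Alice: 0
  Dave: 8
Frank has the most first-place votes.

Frank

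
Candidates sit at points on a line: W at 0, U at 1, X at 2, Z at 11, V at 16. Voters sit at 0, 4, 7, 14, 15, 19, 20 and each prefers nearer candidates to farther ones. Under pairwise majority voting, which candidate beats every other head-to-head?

With single-peaked preferences on a line, the Condorcet winner is the candidate closest to the median voter.
The median voter (position 14) is closest to V at 16.
Check: V vs X — voters closer to V: 4 of 7.

V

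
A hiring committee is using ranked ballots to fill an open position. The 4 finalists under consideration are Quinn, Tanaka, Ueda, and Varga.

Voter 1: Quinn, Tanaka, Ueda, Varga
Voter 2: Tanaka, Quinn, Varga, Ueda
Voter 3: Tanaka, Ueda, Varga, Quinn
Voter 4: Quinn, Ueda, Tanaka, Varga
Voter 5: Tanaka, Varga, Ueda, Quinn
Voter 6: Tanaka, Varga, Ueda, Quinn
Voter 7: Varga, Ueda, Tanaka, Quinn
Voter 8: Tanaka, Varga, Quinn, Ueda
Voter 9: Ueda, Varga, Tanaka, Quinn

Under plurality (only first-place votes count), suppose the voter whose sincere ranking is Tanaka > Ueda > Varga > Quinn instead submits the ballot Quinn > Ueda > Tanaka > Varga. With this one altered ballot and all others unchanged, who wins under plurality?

First-place totals with the altered ballot: Quinn 3, Tanaka 4, Ueda 1, Varga 1.
The winner is unchanged: still Tanaka.

Tanaka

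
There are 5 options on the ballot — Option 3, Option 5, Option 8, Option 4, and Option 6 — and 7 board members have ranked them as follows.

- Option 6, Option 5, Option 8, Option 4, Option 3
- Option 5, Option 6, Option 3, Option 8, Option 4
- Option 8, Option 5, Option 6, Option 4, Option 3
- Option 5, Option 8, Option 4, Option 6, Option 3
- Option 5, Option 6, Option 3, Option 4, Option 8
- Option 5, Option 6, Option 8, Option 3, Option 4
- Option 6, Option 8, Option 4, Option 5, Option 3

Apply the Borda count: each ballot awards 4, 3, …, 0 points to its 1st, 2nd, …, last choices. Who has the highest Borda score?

Borda scores:
  Option 3: 0 + 2 + 0 + 0 + 2 + 1 + 0 = 5
  Option 5: 3 + 4 + 3 + 4 + 4 + 4 + 1 = 23
  Option 8: 2 + 1 + 4 + 3 + 0 + 2 + 3 = 15
  Option 4: 1 + 0 + 1 + 2 + 1 + 0 + 2 = 7
  Option 6: 4 + 3 + 2 + 1 + 3 + 3 + 4 = 20
Option 5 has the highest total.

Option 5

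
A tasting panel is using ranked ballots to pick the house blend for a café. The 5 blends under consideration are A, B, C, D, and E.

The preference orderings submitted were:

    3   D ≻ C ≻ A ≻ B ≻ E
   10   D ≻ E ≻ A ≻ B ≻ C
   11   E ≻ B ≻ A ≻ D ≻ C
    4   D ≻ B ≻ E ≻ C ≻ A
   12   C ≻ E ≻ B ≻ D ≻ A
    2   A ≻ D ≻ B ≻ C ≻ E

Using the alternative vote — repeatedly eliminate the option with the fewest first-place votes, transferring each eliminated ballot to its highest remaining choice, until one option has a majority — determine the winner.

D

Round 1: D 17, C 12, E 11, A 2, B 0. B has the fewest and is eliminated.
Round 2: D 17, C 12, E 11, A 2. A has the fewest and is eliminated.
Round 3: D 19, C 12, E 11. E has the fewest and is eliminated.
Round 4: D 30, C 12. D has a majority.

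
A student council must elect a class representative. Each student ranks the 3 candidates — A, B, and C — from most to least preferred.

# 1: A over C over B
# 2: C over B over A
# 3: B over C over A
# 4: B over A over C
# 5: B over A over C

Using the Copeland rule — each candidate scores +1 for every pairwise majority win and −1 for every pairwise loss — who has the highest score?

B

Pairwise results:
  A vs B: B wins 4–1.
  A vs C: A wins 3–2.
  B vs C: B wins 3–2.
Copeland scores (wins − losses):
  A: 1 − 1 = 0
  B: 2 − 0 = 2
  C: 0 − 2 = -2
B has the best Copeland score.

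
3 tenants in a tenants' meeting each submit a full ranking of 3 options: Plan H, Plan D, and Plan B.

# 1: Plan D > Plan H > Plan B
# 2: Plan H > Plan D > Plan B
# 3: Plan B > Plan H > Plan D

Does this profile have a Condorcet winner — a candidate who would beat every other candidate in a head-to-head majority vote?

Head-to-head results (3 voters total):
Plan H vs Plan D: Plan H wins 2–1.
Plan H vs Plan B: Plan H wins 2–1.
Plan D vs Plan B: Plan D wins 2–1.
Plan H beats each rival — Plan D (2–1), Plan B (2–1) — so Plan H is the Condorcet winner.

Yes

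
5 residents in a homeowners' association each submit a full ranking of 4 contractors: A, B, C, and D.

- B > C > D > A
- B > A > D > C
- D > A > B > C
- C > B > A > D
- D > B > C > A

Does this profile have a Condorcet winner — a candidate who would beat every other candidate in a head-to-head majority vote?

Yes

Head-to-head results (5 voters total):
A vs B: B wins 4–1.
A vs C: C wins 3–2.
A vs D: D wins 3–2.
B vs C: B wins 4–1.
B vs D: B wins 3–2.
C vs D: D wins 3–2.
B beats each rival — A (4–1), C (4–1), D (3–2) — so B is the Condorcet winner.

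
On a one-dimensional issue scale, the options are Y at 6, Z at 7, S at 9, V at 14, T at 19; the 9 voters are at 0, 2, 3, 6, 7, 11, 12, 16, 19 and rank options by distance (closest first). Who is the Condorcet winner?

With single-peaked preferences on a line, the Condorcet winner is the candidate closest to the median voter.
The median voter (position 7) is closest to Z at 7.
Check: Z vs T — voters closer to Z: 7 of 9.

Z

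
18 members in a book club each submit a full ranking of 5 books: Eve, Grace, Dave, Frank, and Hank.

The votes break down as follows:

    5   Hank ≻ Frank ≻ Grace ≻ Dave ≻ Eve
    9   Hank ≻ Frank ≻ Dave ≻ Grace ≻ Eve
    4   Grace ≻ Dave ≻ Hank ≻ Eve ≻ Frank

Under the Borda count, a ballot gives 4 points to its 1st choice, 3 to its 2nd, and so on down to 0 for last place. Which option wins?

Hank

Borda scores:
  Eve: 5·0 + 9·0 + 4·1 = 4
  Grace: 5·2 + 9·1 + 4·4 = 35
  Dave: 5·1 + 9·2 + 4·3 = 35
  Frank: 5·3 + 9·3 + 4·0 = 42
  Hank: 5·4 + 9·4 + 4·2 = 64
Hank has the highest total.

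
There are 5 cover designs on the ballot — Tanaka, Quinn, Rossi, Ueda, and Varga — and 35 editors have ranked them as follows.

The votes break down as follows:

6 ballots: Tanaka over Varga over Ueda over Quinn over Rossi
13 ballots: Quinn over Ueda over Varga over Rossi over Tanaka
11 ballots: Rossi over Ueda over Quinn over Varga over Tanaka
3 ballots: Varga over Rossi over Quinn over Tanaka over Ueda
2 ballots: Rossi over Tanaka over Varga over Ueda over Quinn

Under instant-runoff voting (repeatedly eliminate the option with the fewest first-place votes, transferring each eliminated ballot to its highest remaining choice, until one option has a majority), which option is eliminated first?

Round 1: Quinn 13, Rossi 13, Tanaka 6, Varga 3, Ueda 0. Ueda has the fewest and is eliminated.
Round 2: Quinn 13, Rossi 13, Tanaka 6, Varga 3. Varga has the fewest and is eliminated.
Round 3: Rossi 16, Quinn 13, Tanaka 6. Tanaka has the fewest and is eliminated.
Round 4: Quinn 19, Rossi 16. Quinn has a majority.

Ueda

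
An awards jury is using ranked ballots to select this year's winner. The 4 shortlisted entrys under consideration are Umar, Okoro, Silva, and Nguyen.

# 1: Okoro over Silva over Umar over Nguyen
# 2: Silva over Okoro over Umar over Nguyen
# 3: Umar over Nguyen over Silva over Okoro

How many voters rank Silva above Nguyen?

2

Ballots ranking Silva above Nguyen: 2.
Ballots ranking Nguyen above Silva: 1.
So 2 of 3 voters prefer Silva to Nguyen.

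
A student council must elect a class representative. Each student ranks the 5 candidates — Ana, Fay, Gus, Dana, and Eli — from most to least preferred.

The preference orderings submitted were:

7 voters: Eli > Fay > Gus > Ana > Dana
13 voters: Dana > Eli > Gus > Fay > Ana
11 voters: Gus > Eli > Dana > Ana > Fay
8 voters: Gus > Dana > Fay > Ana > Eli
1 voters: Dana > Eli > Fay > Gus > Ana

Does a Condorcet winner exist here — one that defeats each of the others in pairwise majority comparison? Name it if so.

None — there is no Condorcet winner

Head-to-head results (40 voters total):
Ana vs Fay: Fay wins 29–11.
Ana vs Gus: Gus wins 40–0.
Ana vs Dana: Dana wins 33–7.
Ana vs Eli: Eli wins 32–8.
Fay vs Gus: Gus wins 32–8.
Fay vs Dana: Dana wins 33–7.
Fay vs Eli: Eli wins 32–8.
Gus vs Dana: Gus wins 26–14.
Gus vs Eli: Eli wins 21–19.
Dana vs Eli: Dana wins 22–18.
No candidate beats all others: Gus beats Dana beats Eli beats Gus, a majority cycle.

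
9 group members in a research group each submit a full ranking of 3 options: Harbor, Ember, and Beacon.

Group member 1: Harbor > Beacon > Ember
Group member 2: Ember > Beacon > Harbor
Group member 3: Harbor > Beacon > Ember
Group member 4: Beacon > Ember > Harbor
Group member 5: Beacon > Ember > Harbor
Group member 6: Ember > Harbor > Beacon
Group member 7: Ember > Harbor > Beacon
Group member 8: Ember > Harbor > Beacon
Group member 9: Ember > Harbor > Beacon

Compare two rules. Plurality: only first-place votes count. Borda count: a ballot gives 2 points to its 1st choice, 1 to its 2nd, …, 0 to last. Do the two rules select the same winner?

Plurality first-place counts: Harbor 2, Ember 5, Beacon 2 → Ember.
Borda totals: Harbor 8, Ember 12, Beacon 7 → Ember.
The two rules agree on Ember.

Yes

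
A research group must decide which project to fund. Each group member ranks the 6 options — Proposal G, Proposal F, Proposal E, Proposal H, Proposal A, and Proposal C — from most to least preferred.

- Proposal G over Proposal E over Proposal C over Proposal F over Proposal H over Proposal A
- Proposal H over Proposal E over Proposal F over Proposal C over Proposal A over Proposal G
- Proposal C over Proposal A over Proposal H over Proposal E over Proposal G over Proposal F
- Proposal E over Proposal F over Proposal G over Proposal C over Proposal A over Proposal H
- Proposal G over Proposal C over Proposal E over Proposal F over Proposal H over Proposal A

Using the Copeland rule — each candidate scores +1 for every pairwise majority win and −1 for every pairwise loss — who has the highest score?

Pairwise results:
  Proposal G vs Proposal F: Proposal G wins 3–2.
  Proposal G vs Proposal E: Proposal E wins 3–2.
  Proposal G vs Proposal H: Proposal G wins 3–2.
  Proposal G vs Proposal A: Proposal G wins 3–2.
  Proposal G vs Proposal C: Proposal G wins 3–2.
  Proposal F vs Proposal E: Proposal E wins 5–0.
  Proposal F vs Proposal H: Proposal F wins 3–2.
  Proposal F vs Proposal A: Proposal F wins 4–1.
  Proposal F vs Proposal C: Proposal C wins 3–2.
  Proposal E vs Proposal H: Proposal E wins 3–2.
  Proposal E vs Proposal A: Proposal E wins 4–1.
  Proposal E vs Proposal C: Proposal E wins 3–2.
  Proposal H vs Proposal A: Proposal H wins 3–2.
  Proposal H vs Proposal C: Proposal C wins 4–1.
  Proposal A vs Proposal C: Proposal C wins 5–0.
Copeland scores (wins − losses):
  Proposal G: 4 − 1 = 3
  Proposal F: 2 − 3 = -1
  Proposal E: 5 − 0 = 5
  Proposal H: 1 − 4 = -3
  Proposal A: 0 − 5 = -5
  Proposal C: 3 − 2 = 1
Proposal E has the best Copeland score.

Proposal E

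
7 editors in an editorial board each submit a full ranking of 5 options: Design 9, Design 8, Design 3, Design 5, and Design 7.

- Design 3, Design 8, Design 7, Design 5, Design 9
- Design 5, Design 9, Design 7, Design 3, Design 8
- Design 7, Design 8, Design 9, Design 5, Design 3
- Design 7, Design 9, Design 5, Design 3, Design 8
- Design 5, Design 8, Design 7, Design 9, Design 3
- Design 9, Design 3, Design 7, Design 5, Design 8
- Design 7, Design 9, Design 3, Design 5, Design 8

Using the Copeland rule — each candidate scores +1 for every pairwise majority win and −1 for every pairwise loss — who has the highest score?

Pairwise results:
  Design 9 vs Design 8: Design 9 wins 4–3.
  Design 9 vs Design 3: Design 9 wins 6–1.
  Design 9 vs Design 5: Design 9 wins 4–3.
  Design 9 vs Design 7: Design 7 wins 5–2.
  Design 8 vs Design 3: Design 3 wins 5–2.
  Design 8 vs Design 5: Design 5 wins 5–2.
  Design 8 vs Design 7: Design 7 wins 5–2.
  Design 3 vs Design 5: Design 5 wins 4–3.
  Design 3 vs Design 7: Design 7 wins 5–2.
  Design 5 vs Design 7: Design 7 wins 5–2.
Copeland scores (wins − losses):
  Design 9: 3 − 1 = 2
  Design 8: 0 − 4 = -4
  Design 3: 1 − 3 = -2
  Design 5: 2 − 2 = 0
  Design 7: 4 − 0 = 4
Design 7 has the best Copeland score.

Design 7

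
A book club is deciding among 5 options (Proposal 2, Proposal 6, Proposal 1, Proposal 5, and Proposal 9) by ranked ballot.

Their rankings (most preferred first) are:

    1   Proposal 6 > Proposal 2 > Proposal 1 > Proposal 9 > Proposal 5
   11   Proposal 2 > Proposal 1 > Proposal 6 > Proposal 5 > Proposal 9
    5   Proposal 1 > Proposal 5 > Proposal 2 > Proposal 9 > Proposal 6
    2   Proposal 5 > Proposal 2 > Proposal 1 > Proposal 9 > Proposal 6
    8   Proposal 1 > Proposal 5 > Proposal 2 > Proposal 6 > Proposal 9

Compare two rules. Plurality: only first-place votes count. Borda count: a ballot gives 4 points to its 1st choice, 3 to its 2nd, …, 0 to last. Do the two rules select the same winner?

Plurality first-place counts: Proposal 2 11, Proposal 6 1, Proposal 1 13, Proposal 5 2, Proposal 9 0 → Proposal 1.
Borda totals: Proposal 2 79, Proposal 6 34, Proposal 1 91, Proposal 5 58, Proposal 9 8 → Proposal 1.
The two rules agree on Proposal 1.

Yes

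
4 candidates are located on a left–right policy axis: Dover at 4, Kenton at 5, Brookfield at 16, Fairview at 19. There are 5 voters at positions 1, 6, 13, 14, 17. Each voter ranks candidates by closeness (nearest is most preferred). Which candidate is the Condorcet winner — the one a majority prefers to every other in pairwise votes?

Brookfield

With single-peaked preferences on a line, the Condorcet winner is the candidate closest to the median voter.
The median voter (position 13) is closest to Brookfield at 16.
Check: Brookfield vs Kenton — voters closer to Brookfield: 3 of 5.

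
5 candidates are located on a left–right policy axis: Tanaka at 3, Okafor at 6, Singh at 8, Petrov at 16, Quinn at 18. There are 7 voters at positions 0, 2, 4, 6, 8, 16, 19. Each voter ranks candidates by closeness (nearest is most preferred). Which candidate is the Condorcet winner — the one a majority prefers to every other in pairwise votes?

Okafor

With single-peaked preferences on a line, the Condorcet winner is the candidate closest to the median voter.
The median voter (position 6) is closest to Okafor at 6.
Check: Okafor vs Petrov — voters closer to Okafor: 5 of 7.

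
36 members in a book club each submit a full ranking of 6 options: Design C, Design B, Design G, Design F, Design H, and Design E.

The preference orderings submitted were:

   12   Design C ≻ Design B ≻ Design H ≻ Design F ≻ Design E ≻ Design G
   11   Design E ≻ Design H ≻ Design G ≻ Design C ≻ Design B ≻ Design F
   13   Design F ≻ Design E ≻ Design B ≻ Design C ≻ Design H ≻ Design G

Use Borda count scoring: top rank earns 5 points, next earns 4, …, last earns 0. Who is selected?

Design E

Borda scores:
  Design C: 12·5 + 11·2 + 13·2 = 108
  Design B: 12·4 + 11·1 + 13·3 = 98
  Design G: 12·0 + 11·3 + 13·0 = 33
  Design F: 12·2 + 11·0 + 13·5 = 89
  Design H: 12·3 + 11·4 + 13·1 = 93
  Design E: 12·1 + 11·5 + 13·4 = 119
Design E has the highest total.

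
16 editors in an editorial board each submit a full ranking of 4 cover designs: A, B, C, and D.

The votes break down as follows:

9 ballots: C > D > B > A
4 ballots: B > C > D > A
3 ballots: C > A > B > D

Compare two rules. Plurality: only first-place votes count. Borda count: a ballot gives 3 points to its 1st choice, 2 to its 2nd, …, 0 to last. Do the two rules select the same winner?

Yes

Plurality first-place counts: A 0, B 4, C 12, D 0 → C.
Borda totals: A 6, B 24, C 44, D 22 → C.
The two rules agree on C.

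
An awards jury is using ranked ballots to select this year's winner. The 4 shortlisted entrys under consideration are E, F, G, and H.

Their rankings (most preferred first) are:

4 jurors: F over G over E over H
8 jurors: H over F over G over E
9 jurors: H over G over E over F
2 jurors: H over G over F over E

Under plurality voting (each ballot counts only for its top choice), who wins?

First-place vote totals:
  E: 0
  F: 4
  G: 0
  H: 19
H has the most first-place votes.

H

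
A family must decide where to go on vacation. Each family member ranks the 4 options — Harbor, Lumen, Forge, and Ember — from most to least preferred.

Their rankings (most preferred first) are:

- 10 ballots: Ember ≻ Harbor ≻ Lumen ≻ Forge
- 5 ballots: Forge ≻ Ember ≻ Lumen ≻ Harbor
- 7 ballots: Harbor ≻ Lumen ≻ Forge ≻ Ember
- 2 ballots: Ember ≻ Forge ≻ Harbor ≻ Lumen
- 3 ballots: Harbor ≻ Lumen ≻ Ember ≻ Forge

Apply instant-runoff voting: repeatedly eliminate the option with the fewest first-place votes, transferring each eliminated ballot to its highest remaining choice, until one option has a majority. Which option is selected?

Round 1: Ember 12, Harbor 10, Forge 5, Lumen 0. Lumen has the fewest and is eliminated.
Round 2: Ember 12, Harbor 10, Forge 5. Forge has the fewest and is eliminated.
Round 3: Ember 17, Harbor 10. Ember has a majority.

Ember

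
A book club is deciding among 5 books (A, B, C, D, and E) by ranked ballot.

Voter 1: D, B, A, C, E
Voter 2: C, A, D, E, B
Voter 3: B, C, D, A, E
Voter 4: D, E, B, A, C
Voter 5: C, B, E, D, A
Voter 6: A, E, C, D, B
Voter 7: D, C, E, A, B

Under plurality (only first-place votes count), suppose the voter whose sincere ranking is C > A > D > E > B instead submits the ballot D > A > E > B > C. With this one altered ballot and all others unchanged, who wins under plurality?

D

First-place totals with the altered ballot: A 1, B 1, C 1, D 4, E 0.
The winner is unchanged: still D.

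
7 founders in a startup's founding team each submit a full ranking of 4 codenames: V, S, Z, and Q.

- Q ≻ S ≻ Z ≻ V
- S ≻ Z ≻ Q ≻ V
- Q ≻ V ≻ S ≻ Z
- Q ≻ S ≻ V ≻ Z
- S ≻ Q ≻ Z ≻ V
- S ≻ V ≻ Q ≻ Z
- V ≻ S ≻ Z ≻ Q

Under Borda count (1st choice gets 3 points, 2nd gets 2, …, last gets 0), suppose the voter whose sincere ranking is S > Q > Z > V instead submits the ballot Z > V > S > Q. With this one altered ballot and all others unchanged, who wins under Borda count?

S

Borda totals with the altered ballot: V 10, S 14, Z 7, Q 11.
The winner is unchanged: still S.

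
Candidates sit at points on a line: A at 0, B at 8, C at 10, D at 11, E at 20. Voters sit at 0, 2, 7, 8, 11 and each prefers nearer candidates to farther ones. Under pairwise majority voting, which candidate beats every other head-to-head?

With single-peaked preferences on a line, the Condorcet winner is the candidate closest to the median voter.
The median voter (position 7) is closest to B at 8.
Check: B vs A — voters closer to B: 3 of 5.

B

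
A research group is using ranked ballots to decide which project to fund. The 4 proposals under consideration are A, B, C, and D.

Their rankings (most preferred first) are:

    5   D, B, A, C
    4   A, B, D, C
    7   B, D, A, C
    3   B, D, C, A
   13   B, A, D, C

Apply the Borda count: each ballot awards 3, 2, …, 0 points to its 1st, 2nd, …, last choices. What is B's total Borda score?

Borda scores:
  A: 5·1 + 4·3 + 7·1 + 3·0 + 13·2 = 50
  B: 5·2 + 4·2 + 7·3 + 3·3 + 13·3 = 87
  C: 5·0 + 4·0 + 7·0 + 3·1 + 13·0 = 3
  D: 5·3 + 4·1 + 7·2 + 3·2 + 13·1 = 52

87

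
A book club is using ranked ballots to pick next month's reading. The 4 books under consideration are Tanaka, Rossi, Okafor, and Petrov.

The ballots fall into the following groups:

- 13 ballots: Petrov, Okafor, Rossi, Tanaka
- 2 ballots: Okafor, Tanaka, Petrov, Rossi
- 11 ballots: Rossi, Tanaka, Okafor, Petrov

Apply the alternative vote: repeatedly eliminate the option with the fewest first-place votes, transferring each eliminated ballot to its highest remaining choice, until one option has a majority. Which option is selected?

Petrov

Round 1: Petrov 13, Rossi 11, Okafor 2, Tanaka 0. Tanaka has the fewest and is eliminated.
Round 2: Petrov 13, Rossi 11, Okafor 2. Okafor has the fewest and is eliminated.
Round 3: Petrov 15, Rossi 11. Petrov has a majority.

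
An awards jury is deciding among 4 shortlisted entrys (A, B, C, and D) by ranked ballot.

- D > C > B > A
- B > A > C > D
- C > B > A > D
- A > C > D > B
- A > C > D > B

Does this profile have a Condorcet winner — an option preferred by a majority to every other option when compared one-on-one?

Head-to-head results (5 voters total):
A vs B: B wins 3–2.
A vs C: A wins 3–2.
A vs D: A wins 4–1.
B vs C: C wins 4–1.
B vs D: D wins 3–2.
C vs D: C wins 4–1.
No candidate beats all others: A beats C beats B beats A, a majority cycle.

No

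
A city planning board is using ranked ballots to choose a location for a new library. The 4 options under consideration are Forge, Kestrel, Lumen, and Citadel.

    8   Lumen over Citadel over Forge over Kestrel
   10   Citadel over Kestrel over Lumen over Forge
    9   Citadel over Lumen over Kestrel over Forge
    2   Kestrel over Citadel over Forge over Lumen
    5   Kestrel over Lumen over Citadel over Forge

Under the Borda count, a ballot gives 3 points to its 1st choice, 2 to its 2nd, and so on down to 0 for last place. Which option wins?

Citadel

Borda scores:
  Forge: 8·1 + 10·0 + 9·0 + 2·1 + 5·0 = 10
  Kestrel: 8·0 + 10·2 + 9·1 + 2·3 + 5·3 = 50
  Lumen: 8·3 + 10·1 + 9·2 + 2·0 + 5·2 = 62
  Citadel: 8·2 + 10·3 + 9·3 + 2·2 + 5·1 = 82
Citadel has the highest total.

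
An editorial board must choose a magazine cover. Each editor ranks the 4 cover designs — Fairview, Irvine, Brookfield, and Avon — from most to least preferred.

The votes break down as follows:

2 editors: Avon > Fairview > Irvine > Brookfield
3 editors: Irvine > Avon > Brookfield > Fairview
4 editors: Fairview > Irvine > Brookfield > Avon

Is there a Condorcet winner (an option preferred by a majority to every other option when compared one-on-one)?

No

Head-to-head results (9 voters total):
Fairview vs Irvine: Fairview wins 6–3.
Fairview vs Brookfield: Fairview wins 6–3.
Fairview vs Avon: Avon wins 5–4.
Irvine vs Brookfield: Irvine wins 9–0.
Irvine vs Avon: Irvine wins 7–2.
Brookfield vs Avon: Avon wins 5–4.
No candidate beats all others: Fairview beats Irvine beats Avon beats Fairview, a majority cycle.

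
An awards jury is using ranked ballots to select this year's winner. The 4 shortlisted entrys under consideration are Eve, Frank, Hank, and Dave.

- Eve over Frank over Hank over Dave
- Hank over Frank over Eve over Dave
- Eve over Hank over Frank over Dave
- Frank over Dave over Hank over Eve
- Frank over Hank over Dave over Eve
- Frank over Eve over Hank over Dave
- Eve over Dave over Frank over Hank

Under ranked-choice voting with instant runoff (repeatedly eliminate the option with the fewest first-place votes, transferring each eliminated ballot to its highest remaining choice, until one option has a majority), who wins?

Round 1: Eve 3, Frank 3, Hank 1, Dave 0. Dave has the fewest and is eliminated.
Round 2: Eve 3, Frank 3, Hank 1. Hank has the fewest and is eliminated.
Round 3: Frank 4, Eve 3. Frank has a majority.

Frank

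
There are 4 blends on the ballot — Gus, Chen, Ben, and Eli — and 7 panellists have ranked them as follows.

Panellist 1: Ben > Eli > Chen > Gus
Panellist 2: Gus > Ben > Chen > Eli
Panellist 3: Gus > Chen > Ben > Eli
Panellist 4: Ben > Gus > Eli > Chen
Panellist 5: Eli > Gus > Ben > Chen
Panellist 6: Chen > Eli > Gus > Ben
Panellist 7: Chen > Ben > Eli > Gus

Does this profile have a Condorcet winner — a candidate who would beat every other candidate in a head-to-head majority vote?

Head-to-head results (7 voters total):
Gus vs Chen: Gus wins 4–3.
Gus vs Ben: Gus wins 4–3.
Gus vs Eli: Eli wins 4–3.
Chen vs Ben: Ben wins 4–3.
Chen vs Eli: Chen wins 4–3.
Ben vs Eli: Ben wins 5–2.
No candidate beats all others: Gus beats Chen beats Eli beats Gus, a majority cycle.

No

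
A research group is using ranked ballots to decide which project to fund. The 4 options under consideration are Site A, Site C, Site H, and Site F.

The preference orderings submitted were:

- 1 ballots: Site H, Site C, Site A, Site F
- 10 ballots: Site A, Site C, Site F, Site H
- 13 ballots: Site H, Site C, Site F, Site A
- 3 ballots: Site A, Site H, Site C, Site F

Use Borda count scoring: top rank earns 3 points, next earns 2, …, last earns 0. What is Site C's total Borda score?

51

Borda scores:
  Site A: 1 + 10·3 + 13·0 + 3·3 = 40
  Site C: 2 + 10·2 + 13·2 + 3·1 = 51
  Site H: 3 + 10·0 + 13·3 + 3·2 = 48
  Site F: 0 + 10·1 + 13·1 + 3·0 = 23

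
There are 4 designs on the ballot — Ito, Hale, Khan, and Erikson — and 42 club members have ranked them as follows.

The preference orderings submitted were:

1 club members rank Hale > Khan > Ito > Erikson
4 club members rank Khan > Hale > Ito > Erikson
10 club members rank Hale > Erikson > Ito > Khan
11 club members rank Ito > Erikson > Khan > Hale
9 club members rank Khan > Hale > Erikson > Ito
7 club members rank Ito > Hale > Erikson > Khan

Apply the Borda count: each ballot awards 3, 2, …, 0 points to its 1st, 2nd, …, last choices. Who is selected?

Hale

Borda scores:
  Ito: 1 + 4·1 + 10·1 + 11·3 + 9·0 + 7·3 = 69
  Hale: 3 + 4·2 + 10·3 + 11·0 + 9·2 + 7·2 = 73
  Khan: 2 + 4·3 + 10·0 + 11·1 + 9·3 + 7·0 = 52
  Erikson: 0 + 4·0 + 10·2 + 11·2 + 9·1 + 7·1 = 58
Hale has the highest total.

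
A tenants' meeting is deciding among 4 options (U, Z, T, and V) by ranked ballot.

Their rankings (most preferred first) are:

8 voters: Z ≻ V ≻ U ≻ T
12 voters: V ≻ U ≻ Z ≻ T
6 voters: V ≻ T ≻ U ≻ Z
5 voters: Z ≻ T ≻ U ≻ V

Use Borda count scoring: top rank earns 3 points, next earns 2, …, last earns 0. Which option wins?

V

Borda scores:
  U: 8·1 + 12·2 + 6·1 + 5·1 = 43
  Z: 8·3 + 12·1 + 6·0 + 5·3 = 51
  T: 8·0 + 12·0 + 6·2 + 5·2 = 22
  V: 8·2 + 12·3 + 6·3 + 5·0 = 70
V has the highest total.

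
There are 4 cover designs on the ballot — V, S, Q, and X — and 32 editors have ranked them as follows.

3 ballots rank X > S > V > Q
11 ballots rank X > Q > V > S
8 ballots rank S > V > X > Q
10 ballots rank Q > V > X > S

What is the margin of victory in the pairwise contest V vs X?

4

Ballots ranking V above X: 8+10 = 18.
Ballots ranking X above V: 3+11 = 14.
V wins 18–14, a margin of 4.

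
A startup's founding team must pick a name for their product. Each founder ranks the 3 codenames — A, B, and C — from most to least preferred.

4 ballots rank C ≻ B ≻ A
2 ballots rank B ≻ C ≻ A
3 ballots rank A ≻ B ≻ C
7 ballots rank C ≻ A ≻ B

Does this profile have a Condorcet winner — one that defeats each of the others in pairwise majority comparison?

Yes

Head-to-head results (16 voters total):
A vs B: A wins 10–6.
A vs C: C wins 13–3.
B vs C: C wins 11–5.
C beats each rival — A (13–3), B (11–5) — so C is the Condorcet winner.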